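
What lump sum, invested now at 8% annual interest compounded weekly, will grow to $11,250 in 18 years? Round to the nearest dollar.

Periodic rate = 8%/52 = 0.00153846; 936 periods.
P = 11,250/(1 + 0.08/52)^936 ≈ 11,250/4.2160279574 ≈ 2,668.3884.

$2,668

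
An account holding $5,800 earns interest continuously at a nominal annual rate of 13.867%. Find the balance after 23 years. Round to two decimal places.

A = P·e^(rt) = 5,800·e^(0.13867·23) = 5,800·e^3.18941.
e^3.18941 ≈ 24.2741014975, so A ≈ 140,789.7887.

$140,789.79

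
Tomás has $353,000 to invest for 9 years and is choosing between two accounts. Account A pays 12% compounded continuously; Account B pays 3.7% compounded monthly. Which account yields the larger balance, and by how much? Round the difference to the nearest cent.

Account A, by $547,237.13

Account A growth factor: e^(0.12·9) = e^1.08 ≈ 2.944679551066; balance ≈ 1,039,471.8815.
Account B growth factor: (1 + 0.037/12)^108 ≈ 1.39443271665; balance ≈ 492,234.7490.
Account A is larger by 547,237.1325.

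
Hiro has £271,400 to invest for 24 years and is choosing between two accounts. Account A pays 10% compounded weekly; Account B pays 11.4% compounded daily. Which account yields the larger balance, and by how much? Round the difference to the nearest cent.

Account A growth factor: (1 + 0.1/52)^1248 ≈ 10.99780010135; balance ≈ 2,984,802.9475.
Account B growth factor: (1 + 0.114/365)^8760 ≈ 15.418573023; balance ≈ 4,184,600.7184.
Account B is larger by 1,199,797.7709.

Account B, by £1,199,797.77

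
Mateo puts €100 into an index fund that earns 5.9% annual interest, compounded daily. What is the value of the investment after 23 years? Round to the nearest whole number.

Growth factor = (1 + 0.059/365)^8395 ≈ 3.88409627.
A ≈ 100 × 3.88409627 ≈ 388.4096.

€388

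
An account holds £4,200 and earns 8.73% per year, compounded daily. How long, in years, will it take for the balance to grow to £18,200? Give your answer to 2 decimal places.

We need (1 + 0.000239178)^(365t) = 4.3333, so 365t = ln 4.3333 / ln 1.000239 ≈ 6131.4666.
t ≈ 6131.4666/365 = 16.7985 years.

16.80 years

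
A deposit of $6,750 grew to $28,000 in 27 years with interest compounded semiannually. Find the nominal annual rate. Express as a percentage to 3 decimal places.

(1 + r/2)^54 = 28,000/6,750 = 4.14815.
1 + r/2 = 4.14815^(1/54) ≈ 1.026696, so r/2 ≈ 0.0266957.
r ≈ 2·0.0266957 = 5.33914%.

5.339%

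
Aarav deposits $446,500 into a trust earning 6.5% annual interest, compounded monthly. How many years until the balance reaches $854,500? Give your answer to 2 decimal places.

10.01 years

We need (1 + 0.00541667)^(12t) = 1.9138, so 12t = ln 1.9138 / ln 1.005417 ≈ 120.1539.
t ≈ 120.1539/12 = 10.0128 years.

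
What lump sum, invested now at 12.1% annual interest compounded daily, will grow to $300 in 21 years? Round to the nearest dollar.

Growth factor = (1 + 0.121/365)^7665 ≈ 12.6870135.
P = 300/12.6870135 ≈ 23.6462.

$24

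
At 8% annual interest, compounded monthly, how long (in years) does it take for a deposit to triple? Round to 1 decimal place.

(1 + 0.00666667)^(12t) = 3.
12t = ln 3 / ln(1 + 0.00666667) ≈ 1.0986/0.00664454 ≈ 165.3405.
t ≈ 13.7784.

13.8 years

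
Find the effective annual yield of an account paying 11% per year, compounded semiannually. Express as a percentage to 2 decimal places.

EAR = (1 + 11%/2)^2 − 1 = (1 + 0.055)^2 − 1.
(1 + 0.055)^2 ≈ 1.113025, so EAR ≈ 11.30250%.

11.30%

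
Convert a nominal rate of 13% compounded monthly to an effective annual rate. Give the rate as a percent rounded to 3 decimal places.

13.803%

EAR = (1 + 13%/12)^12 − 1 = (1 + 0.0108333)^12 − 1.
(1 + 0.0108333)^12 ≈ 1.138032, so EAR ≈ 13.80325%.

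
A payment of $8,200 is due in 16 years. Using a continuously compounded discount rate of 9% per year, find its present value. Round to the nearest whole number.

$1,943

P = A·e^(−rt) = 8,200·e^(−1.44).
e^(−1.44) ≈ 0.2369277587, so P ≈ 1,942.8076.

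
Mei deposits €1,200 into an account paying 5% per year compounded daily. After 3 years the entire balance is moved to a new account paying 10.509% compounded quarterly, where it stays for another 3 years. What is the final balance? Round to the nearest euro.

€1,903

Phase 1: 1,200·(1 + 0.05/365)^1095 ≈ 1,394.1868.
Phase 2: 1,394.1868·(1 + 0.0262725)^12 ≈ 1,903.1510.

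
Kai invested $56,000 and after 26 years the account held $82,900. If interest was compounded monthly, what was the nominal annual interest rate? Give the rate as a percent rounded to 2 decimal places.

(1 + r/12)^312 = 82,900/56,000 = 1.48036.
1 + r/12 = 1.48036^(1/312) ≈ 1.001258, so r/12 ≈ 0.00125811.
r ≈ 12·0.00125811 = 1.50973%.

1.51%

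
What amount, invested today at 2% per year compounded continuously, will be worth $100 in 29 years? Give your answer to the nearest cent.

$55.99

P = A·e^(−rt) = 100·e^(−0.58).
e^(−0.58) ≈ 0.55989837, so P ≈ 55.9898.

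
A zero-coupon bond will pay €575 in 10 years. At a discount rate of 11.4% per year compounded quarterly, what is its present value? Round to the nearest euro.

€187

Periodic rate = 11.4%/4 = 0.0285; 40 periods.
P = 575/(1 + 0.0285)^40 ≈ 575/3.0773142 ≈ 186.8512.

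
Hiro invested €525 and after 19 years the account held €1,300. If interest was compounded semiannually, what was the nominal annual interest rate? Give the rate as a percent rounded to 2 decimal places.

4.83%

The 38-period growth factor is 1,300/525 = 2.47619.
r/2 = 2.47619^(1/38) − 1 ≈ 0.024148, so r ≈ 2·0.024148 = 4.82961%.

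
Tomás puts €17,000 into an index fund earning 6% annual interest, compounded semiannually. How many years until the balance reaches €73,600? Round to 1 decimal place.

24.8 years

(1 + 0.03)^(2t) = 73,600/17,000 = 4.3294.
2t·ln(1 + 0.03) = ln(4.3294); 2t = 1.4654/0.0295588 ≈ 49.5768.
t ≈ 24.7884 years.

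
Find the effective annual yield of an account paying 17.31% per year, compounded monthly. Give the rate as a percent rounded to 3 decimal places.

EAR = (1 + 17.31%/12)^12 − 1 = (1 + 0.014425)^12 − 1.
(1 + 0.014425)^12 ≈ 1.187516, so EAR ≈ 18.75156%.

18.752%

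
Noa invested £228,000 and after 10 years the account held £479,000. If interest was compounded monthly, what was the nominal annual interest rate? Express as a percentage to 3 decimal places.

7.447%

(1 + r/12)^120 = 479,000/228,000 = 2.10088.
1 + r/12 = 2.10088^(1/120) ≈ 1.006205, so r/12 ≈ 0.00620547.
r ≈ 12·0.00620547 = 7.44656%.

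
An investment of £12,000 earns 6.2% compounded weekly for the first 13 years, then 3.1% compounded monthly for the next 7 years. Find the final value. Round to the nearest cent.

£33,352.97

After 13 years at 6.2%: 12,000 × 2.2378596185 ≈ 26,854.3154.
Then 7 years at 3.1%: 26,854.3154 × 1.2419965306 ≈ 33,352.9666.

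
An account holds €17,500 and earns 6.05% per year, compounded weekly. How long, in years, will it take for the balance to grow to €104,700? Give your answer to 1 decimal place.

We need (1 + 0.00116346)^(52t) = 5.9829, so 52t = ln 5.9829 / ln 1.001163 ≈ 1538.4597.
t ≈ 1538.4597/52 = 29.5858 years.

29.6 years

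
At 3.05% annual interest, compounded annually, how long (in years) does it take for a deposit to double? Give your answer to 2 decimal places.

23.07 years

(1 + 0.0305)^t = 2.
t = ln 2 / ln(1 + 0.0305) ≈ 0.69315/0.0300441 ≈ 23.0710.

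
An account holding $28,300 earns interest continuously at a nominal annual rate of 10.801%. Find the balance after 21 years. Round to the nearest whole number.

A = P·e^(rt) = 28,300·e^(0.10801·21) = 28,300·e^2.26821.
e^2.26821 ≈ 9.66209018425, so A ≈ 273,437.1522.

$273,437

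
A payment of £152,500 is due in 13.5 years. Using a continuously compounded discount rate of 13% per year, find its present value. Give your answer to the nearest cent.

£26,368.35

P = A·e^(−rt) = 152,500·e^(−1.755).
e^(−1.755) ≈ 0.172907242292, so P ≈ 26,368.3544.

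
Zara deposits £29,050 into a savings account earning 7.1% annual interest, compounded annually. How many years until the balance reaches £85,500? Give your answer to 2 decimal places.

We need (1 + 0.071)^t = 2.9432, so t = ln 2.9432 / ln 1.071 ≈ 15.7378.

15.74 years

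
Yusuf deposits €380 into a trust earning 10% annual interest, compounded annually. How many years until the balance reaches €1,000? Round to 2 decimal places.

We need (1 + 0.1)^t = 2.6316, so t = ln 2.6316 / ln 1.1 ≈ 10.1519.

10.15 years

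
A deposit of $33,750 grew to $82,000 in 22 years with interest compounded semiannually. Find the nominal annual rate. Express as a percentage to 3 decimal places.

4.076%

The 44-period growth factor is 82,000/33,750 = 2.42963.
r/2 = 2.42963^(1/44) − 1 ≈ 0.0203808, so r ≈ 2·0.0203808 = 4.07616%.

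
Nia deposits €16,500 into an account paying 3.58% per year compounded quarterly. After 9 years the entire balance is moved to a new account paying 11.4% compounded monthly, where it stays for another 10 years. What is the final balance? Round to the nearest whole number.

After 9 years at 3.58%: 16,500 × 1.378184014 ≈ 22,740.0362.
Then 10 years at 11.4%: 22,740.0362 × 3.1099885748 ≈ 70,721.2529.

€70,721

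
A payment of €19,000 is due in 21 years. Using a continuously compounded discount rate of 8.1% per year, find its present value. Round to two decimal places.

P = A·e^(−rt) = 19,000·e^(−1.701).
e^(−1.701) ≈ 0.18250093184, so P ≈ 3,467.5177.

€3,467.52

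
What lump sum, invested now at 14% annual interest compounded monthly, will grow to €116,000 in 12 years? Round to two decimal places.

Periodic rate = 14%/12 = 0.0116667; 144 periods.
P = 116,000/(1 + 0.14/12)^144 ≈ 116,000/5.31363182751 ≈ 21,830.6431.

€21,830.64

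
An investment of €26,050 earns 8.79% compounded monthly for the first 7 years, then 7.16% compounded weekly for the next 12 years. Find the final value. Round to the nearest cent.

After 7 years at 8.79%: 26,050 × 1.84606695994 ≈ 48,090.0443.
Then 12 years at 7.16%: 48,090.0443 × 2.35987586075 ≈ 113,486.5347.

€113,486.53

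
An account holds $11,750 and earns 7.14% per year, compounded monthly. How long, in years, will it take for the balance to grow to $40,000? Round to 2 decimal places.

17.21 years

We need (1 + 0.00595)^(12t) = 3.4043, so 12t = ln 3.4043 / ln 1.00595 ≈ 206.4987.
t ≈ 206.4987/12 = 17.2082 years.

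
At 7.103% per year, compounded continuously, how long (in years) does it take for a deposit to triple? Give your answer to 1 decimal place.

15.5 years

e^(0.07103t) = 3, so 0.07103t = ln 3 ≈ 1.0986.
t ≈ 1.0986/0.07103 ≈ 15.4669.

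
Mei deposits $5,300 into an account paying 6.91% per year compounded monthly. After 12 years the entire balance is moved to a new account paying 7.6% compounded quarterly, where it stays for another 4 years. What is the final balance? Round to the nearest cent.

After 12 years at 6.91%: 5,300 × 2.2860415032 ≈ 12,116.0200.
Then 4 years at 7.6%: 12,116.0200 × 1.351409427 ≈ 16,373.7036.

$16,373.70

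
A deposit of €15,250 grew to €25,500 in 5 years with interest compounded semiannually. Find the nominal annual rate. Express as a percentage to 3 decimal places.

(1 + r/2)^10 = 25,500/15,250 = 1.67213.
1 + r/2 = 1.67213^(1/10) ≈ 1.052754, so r/2 ≈ 0.0527543.
r ≈ 2·0.0527543 = 10.55086%.

10.551%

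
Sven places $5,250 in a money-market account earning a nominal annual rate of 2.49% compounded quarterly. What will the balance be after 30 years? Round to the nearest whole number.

$11,055

Growth factor = (1 + 0.006225)^120 ≈ 2.1057770977.
A ≈ 5,250 × 2.1057770977 ≈ 11,055.3298.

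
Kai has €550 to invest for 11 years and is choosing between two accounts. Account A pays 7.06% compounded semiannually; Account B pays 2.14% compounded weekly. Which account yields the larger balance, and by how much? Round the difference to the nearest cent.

Account A, by €483.89

Account A growth factor: (1 + 0.0353)^22 ≈ 2.145145271; balance ≈ 1,179.8299.
Account B growth factor: (1 + 0.0214/52)^572 ≈ 1.26535356; balance ≈ 695.9445.
Account A is larger by 483.8854.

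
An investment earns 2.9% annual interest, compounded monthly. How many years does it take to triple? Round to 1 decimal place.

37.9 years

(1 + 0.00241667)^(12t) = 3.
12t = ln 3 / ln(1 + 0.00241667) ≈ 1.0986/0.00241375 ≈ 455.1473.
t ≈ 37.9289.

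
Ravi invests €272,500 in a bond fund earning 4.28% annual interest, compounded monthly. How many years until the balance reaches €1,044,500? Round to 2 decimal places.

We need (1 + 0.00356667)^(12t) = 3.833, so 12t = ln 3.833 / ln 1.003567 ≈ 377.3971.
t ≈ 377.3971/12 = 31.4498 years.

31.45 years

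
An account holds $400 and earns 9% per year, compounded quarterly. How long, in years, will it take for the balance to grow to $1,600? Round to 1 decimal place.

(1 + 0.0225)^(4t) = 1,600/400 = 4.
4t·ln(1 + 0.0225) = ln(4); 4t = 1.3863/0.0222506 ≈ 62.3037.
t ≈ 15.5759 years.

15.6 years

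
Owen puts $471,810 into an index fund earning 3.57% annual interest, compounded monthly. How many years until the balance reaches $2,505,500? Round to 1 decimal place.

46.8 years

We need (1 + 0.002975)^(12t) = 5.3104, so 12t = ln 5.3104 / ln 1.002975 ≈ 562.0671.
t ≈ 562.0671/12 = 46.8389 years.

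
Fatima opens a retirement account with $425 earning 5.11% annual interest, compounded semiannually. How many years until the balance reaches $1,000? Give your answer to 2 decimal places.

16.96 years

(1 + 0.02555)^(2t) = 1,000/425 = 2.3529.
2t·ln(1 + 0.02555) = ln(2.3529); 2t = 0.85567/0.0252291 ≈ 33.9159.
t ≈ 16.9580 years.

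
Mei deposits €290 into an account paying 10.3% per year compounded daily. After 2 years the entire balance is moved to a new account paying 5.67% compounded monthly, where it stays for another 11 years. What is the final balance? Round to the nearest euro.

After 2 years at 10.3%: 290 × 1.2287175 ≈ 356.3281.
Then 11 years at 5.67%: 356.3281 × 1.86308019 ≈ 663.8678.

€664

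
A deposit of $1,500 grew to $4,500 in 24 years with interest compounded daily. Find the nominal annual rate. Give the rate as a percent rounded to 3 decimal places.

(1 + r/365)^8760 = 4,500/1,500 = 3.
1 + r/365 = 3^(1/8760) ≈ 1.000125, so r/365 ≈ 0.00012542.
r ≈ 365·0.00012542 = 4.57784%.

4.578%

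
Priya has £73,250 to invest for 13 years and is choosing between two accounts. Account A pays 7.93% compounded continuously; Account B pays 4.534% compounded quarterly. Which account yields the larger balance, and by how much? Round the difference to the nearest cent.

Account A, by £73,734.42

Account A growth factor: e^(0.0793·13) = e^1.0309 ≈ 2.80358792872; balance ≈ 205,362.8158.
Account B growth factor: (1 + 0.011335)^52 ≈ 1.79697463554; balance ≈ 131,628.3921.
Account A is larger by 73,734.4237.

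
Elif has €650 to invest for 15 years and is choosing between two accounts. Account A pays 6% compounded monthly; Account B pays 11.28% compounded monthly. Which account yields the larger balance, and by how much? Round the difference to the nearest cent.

A: (1 + 0.005)^180 ≈ 2.454093562, so 650 × 2.454093562 ≈ 1,595.1608.
B: (1 + 0.0094)^180 ≈ 5.387584212, so 650 × 5.387584212 ≈ 3,501.9297.
Difference ≈ 1,906.7689 in favor of B.

Account B, by €1,906.77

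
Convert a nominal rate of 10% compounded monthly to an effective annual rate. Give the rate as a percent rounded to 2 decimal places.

One year is 12 periods at 0.00833333 each: (1 + 0.00833333)^12 ≈ 1.104713.
EAR = 1.104713 − 1 ≈ 10.47131%.

10.47%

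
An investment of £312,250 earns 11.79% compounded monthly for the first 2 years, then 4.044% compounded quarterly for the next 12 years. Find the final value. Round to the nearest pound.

Phase 1: 312,250·(1 + 0.009825)^24 ≈ 394,829.2186.
Phase 2: 394,829.2186·(1 + 0.01011)^48 ≈ 639,890.2213.

£639,890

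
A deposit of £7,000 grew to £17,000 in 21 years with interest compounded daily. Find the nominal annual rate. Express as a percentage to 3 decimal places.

4.225%

(1 + r/365)^7665 = 17,000/7,000 = 2.42857.
1 + r/365 = 2.42857^(1/7665) ≈ 1.000116, so r/365 ≈ 0.000115767.
r ≈ 365·0.000115767 = 4.22550%.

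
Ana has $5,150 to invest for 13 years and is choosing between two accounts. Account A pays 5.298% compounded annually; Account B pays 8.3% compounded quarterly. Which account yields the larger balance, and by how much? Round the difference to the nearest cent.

A: (1 + 0.05298)^13 ≈ 1.9564177356, so 5,150 × 1.9564177356 ≈ 10,075.5513.
B: (1 + 0.02075)^52 ≈ 2.9094319714, so 5,150 × 2.9094319714 ≈ 14,983.5747.
Difference ≈ 4,908.0233 in favor of B.

Account B, by $4,908.02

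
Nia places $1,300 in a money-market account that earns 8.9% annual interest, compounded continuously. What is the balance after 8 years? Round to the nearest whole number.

$2,649

A = P·e^(rt) = 1,300·e^(0.089·8) = 1,300·e^0.712.
e^0.712 ≈ 2.038063312, so A ≈ 2,649.4823.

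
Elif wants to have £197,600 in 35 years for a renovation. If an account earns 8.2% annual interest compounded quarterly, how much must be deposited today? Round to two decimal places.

Periodic rate = 8.2%/4 = 0.0205; 140 periods.
P = 197,600/(1 + 0.0205)^140 ≈ 197,600/17.1325207819 ≈ 11,533.6209.

£11,533.62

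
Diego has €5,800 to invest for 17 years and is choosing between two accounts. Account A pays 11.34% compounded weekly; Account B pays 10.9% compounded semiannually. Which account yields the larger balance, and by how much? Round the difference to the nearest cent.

Account A growth factor: (1 + 0.1134/52)^884 ≈ 6.8599558619; balance ≈ 39,787.7440.
Account B growth factor: (1 + 0.0545)^34 ≈ 6.0755256477; balance ≈ 35,238.0488.
Account A is larger by 4,549.6952.

Account A, by €4,549.70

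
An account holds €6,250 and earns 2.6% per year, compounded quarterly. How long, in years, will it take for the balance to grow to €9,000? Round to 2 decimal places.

We need (1 + 0.0065)^(4t) = 1.44, so 4t = ln 1.44 / ln 1.0065 ≈ 56.2811.
t ≈ 56.2811/4 = 14.0703 years.

14.07 years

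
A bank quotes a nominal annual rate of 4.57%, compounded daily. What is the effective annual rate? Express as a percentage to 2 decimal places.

One year is 365 periods at 0.000125205 each: (1 + 0.000125205)^365 ≈ 1.046757.
EAR = 1.046757 − 1 ≈ 4.67573%.

4.68%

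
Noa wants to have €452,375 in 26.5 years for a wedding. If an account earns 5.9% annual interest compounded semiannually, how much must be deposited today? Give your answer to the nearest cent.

Growth factor = (1 + 0.0295)^53 ≈ 4.66870679953.
P = 452,375/4.66870679953 ≈ 96,895.1402.

€96,895.14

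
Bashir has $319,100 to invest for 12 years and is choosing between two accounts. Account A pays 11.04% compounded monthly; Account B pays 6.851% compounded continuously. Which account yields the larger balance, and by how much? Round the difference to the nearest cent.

Account A, by $466,971.13

A: (1 + 0.0092)^144 ≈ 3.738719006056, so 319,100 × 3.738719006056 ≈ 1,193,025.2348.
B: e^(0.06851·12) = e^0.82212 ≈ 2.27531840306, so 319,100 × 2.27531840306 ≈ 726,054.1024.
Difference ≈ 466,971.1324 in favor of A.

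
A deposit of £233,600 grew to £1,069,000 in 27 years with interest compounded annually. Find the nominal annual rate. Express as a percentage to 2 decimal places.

5.79%

The 27-period growth factor is 1,069,000/233,600 = 4.5762.
r = 4.5762^(1/27) − 1 ≈ 0.0579451, i.e. 5.79451%.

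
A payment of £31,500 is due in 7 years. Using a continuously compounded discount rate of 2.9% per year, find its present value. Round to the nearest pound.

£25,713

P = A·e^(−rt) = 31,500·e^(−0.203).
e^(−0.203) ≈ 0.81627824143, so P ≈ 25,712.7646.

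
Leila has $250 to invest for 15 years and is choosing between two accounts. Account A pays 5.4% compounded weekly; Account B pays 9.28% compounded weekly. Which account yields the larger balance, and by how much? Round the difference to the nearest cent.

Account B, by $442.73

Account A growth factor: (1 + 0.054/52)^780 ≈ 2.24696342; balance ≈ 561.7409.
Account B growth factor: (1 + 0.0928/52)^780 ≈ 4.017900022; balance ≈ 1,004.4750.
Account B is larger by 442.7342.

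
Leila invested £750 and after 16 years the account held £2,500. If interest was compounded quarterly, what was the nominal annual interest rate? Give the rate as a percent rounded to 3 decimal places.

The 64-period growth factor is 2,500/750 = 3.33333.
r/4 = 3.33333^(1/64) − 1 ≈ 0.0189901, so r ≈ 4·0.0189901 = 7.59605%.

7.596%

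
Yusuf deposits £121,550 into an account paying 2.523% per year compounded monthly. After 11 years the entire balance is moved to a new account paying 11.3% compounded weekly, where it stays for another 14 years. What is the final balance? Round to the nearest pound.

After 11 years at 2.523%: 121,550 × 1.3194812341 ≈ 160,382.9440.
Then 14 years at 11.3%: 160,382.9440 × 4.85633278605 ≈ 778,872.9493.

£778,873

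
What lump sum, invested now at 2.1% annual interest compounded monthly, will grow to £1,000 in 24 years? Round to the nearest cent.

£604.38

Periodic rate = 2.1%/12 = 0.00175; 288 periods.
P = 1,000/(1 + 0.00175)^288 ≈ 1,000/1.65460037 ≈ 604.3755.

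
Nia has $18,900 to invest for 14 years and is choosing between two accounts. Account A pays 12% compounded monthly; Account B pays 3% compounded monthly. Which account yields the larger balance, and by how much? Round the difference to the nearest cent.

A: (1 + 0.01)^168 ≈ 5.32096981787, so 18,900 × 5.32096981787 ≈ 100,566.3296.
B: (1 + 0.0025)^168 ≈ 1.521164064, so 18,900 × 1.521164064 ≈ 28,750.0008.
Difference ≈ 71,816.3287 in favor of A.

Account A, by $71,816.33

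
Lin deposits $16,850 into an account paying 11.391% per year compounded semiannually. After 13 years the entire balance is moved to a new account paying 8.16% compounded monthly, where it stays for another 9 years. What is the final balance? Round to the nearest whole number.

After 13 years at 11.391%: 16,850 × 4.22152082919 ≈ 71,132.6260.
Then 9 years at 8.16%: 71,132.6260 × 2.07905674346 ≈ 147,888.7657.

$147,889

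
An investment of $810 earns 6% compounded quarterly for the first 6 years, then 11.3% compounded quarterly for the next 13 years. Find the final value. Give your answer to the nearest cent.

Phase 1: 810·(1 + 0.015)^24 ≈ 1,157.8973.
Phase 2: 1,157.8973·(1 + 0.02825)^52 ≈ 4,929.5058.

$4,929.51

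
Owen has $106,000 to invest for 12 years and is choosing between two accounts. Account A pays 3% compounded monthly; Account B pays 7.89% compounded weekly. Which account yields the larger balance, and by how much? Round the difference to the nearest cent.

Account B, by $121,148.90

A: (1 + 0.0025)^144 ≈ 1.43268563393, so 106,000 × 1.43268563393 ≈ 151,864.6772.
B: (1 + 0.0789/52)^624 ≈ 2.57559978265, so 106,000 × 2.57559978265 ≈ 273,013.5770.
Difference ≈ 121,148.8998 in favor of B.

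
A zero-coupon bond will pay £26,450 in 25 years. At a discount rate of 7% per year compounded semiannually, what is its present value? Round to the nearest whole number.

Periodic rate = 7%/2 = 0.035; 50 periods.
P = 26,450/(1 + 0.035)^50 ≈ 26,450/5.5849268557 ≈ 4,735.9618.

£4,736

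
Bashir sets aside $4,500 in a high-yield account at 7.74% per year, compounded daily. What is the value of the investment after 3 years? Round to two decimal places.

$5,676.03

Periodic rate = 7.74%/365 = 0.000212055; periods = 365·3 = 1095.
A = 4,500·(1 + 0.0774/365)^1095 ≈ 4,500·1.261340928 ≈ 5,676.0342.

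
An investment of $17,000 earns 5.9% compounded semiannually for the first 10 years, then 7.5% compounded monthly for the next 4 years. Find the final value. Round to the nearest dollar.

$41,007

Phase 1: 17,000·(1 + 0.0295)^20 ≈ 30,407.1657.
Phase 2: 30,407.1657·(1 + 0.00625)^48 ≈ 41,007.0778.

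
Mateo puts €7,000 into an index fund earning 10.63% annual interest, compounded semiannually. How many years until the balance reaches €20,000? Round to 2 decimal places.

(1 + 0.05315)^(2t) = 20,000/7,000 = 2.8571.
2t·ln(1 + 0.05315) = ln(2.8571); 2t = 1.0498/0.0517857 ≈ 20.2724.
t ≈ 10.1362 years.

10.14 years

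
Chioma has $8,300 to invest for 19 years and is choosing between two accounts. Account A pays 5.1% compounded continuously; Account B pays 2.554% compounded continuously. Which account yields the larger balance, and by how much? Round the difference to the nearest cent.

A: e^(0.051·19) = e^0.969 ≈ 2.6353078334, so 8,300 × 2.6353078334 ≈ 21,873.0550.
B: e^(0.02554·19) = e^0.48526 ≈ 1.6245973492, so 8,300 × 1.6245973492 ≈ 13,484.1580.
Difference ≈ 8,388.8970 in favor of A.

Account A, by $8,388.90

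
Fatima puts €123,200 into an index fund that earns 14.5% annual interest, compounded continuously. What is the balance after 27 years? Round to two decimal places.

A = P·e^(rt) = 123,200·e^(0.145·27) = 123,200·e^3.915.
e^3.915 ≈ 50.14907151104, so A ≈ 6,178,365.6102.

€6,178,365.61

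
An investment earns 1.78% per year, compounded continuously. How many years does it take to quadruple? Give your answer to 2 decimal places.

77.88 years

e^(0.0178t) = 4, so 0.0178t = ln 4 ≈ 1.3863.
t ≈ 1.3863/0.0178 ≈ 77.8817.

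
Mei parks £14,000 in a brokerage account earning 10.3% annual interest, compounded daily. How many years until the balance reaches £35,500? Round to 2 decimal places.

9.04 years

(1 + 0.000282192)^(365t) = 35,500/14,000 = 2.5357.
365t·ln(1 + 0.000282192) = ln(2.5357); 365t = 0.93048/0.000282152 ≈ 3297.7808.
t ≈ 9.0350 years.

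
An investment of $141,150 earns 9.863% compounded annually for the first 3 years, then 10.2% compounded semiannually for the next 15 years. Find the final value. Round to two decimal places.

$832,370.59

Phase 1: 141,150·(1 + 0.09863)^3 ≈ 187,169.5708.
Phase 2: 187,169.5708·(1 + 0.051)^30 ≈ 832,370.5869.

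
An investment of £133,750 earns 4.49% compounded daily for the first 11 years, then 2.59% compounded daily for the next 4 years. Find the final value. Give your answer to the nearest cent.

£243,091.60

Phase 1: 133,750·(1 + 0.0449/365)^4015 ≈ 219,168.7564.
Phase 2: 219,168.7564·(1 + 0.0259/365)^1460 ≈ 243,091.6018.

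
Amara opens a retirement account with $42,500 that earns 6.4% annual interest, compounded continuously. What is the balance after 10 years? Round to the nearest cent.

$80,600.44

A = P·e^(rt) = 42,500·e^(0.064·10) = 42,500·e^0.64.
e^0.64 ≈ 1.8964808793, so A ≈ 80,600.4374.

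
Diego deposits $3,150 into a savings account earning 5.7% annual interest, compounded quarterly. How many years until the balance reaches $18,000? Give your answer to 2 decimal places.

(1 + 0.01425)^(4t) = 18,000/3,150 = 5.7143.
4t·ln(1 + 0.01425) = ln(5.7143); 4t = 1.743/0.0141494 ≈ 123.1831.
t ≈ 30.7958 years.

30.80 years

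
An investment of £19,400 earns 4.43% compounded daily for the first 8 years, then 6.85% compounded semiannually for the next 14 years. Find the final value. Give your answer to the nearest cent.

After 8 years at 4.43%: 19,400 × 1.4252945513 ≈ 27,650.7143.
Then 14 years at 6.85%: 27,650.7143 × 2.5675258683 ≈ 70,993.9242.

£70,993.92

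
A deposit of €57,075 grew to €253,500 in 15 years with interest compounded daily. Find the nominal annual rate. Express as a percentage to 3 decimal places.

(1 + r/365)^5475 = 253,500/57,075 = 4.44152.
1 + r/365 = 4.44152^(1/5475) ≈ 1.000272, so r/365 ≈ 0.000272365.
r ≈ 365·0.000272365 = 9.94134%.

9.941%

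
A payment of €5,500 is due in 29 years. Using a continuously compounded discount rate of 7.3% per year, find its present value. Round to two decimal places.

€662.16

P = A·e^(−rt) = 5,500·e^(−2.117).
e^(−2.117) ≈ 0.1203922641, so P ≈ 662.1575.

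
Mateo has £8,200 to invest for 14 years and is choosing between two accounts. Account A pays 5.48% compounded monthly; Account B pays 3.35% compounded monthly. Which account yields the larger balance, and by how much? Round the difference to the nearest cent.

Account A growth factor: (1 + 0.0548/12)^168 ≈ 2.1499692542; balance ≈ 17,629.7479.
Account B growth factor: (1 + 0.0335/12)^168 ≈ 1.5973509007; balance ≈ 13,098.2774.
Account A is larger by 4,531.4705.

Account A, by £4,531.47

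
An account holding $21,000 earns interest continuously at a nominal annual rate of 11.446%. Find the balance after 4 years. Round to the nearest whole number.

A = P·e^(rt) = 21,000·e^(0.11446·4) = 21,000·e^0.45784.
e^0.45784 ≈ 1.5806560779, so A ≈ 33,193.7776.

$33,194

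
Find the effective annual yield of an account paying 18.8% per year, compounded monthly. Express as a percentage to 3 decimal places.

EAR = (1 + 18.8%/12)^12 − 1 = (1 + 0.0156667)^12 − 1.
(1 + 0.0156667)^12 ≈ 1.205076, so EAR ≈ 20.50759%.

20.508%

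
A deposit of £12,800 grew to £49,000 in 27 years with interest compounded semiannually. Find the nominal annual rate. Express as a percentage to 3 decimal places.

5.034%

(1 + r/2)^54 = 49,000/12,800 = 3.82812.
1 + r/2 = 3.82812^(1/54) ≈ 1.02517, so r/2 ≈ 0.0251704.
r ≈ 2·0.0251704 = 5.03407%.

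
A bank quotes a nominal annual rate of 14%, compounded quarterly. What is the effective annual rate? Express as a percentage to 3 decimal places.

One year is 4 periods at 0.035 each: (1 + 0.035)^4 ≈ 1.147523.
EAR = 1.147523 − 1 ≈ 14.75230%.

14.752%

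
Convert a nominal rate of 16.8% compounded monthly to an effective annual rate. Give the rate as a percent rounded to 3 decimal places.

EAR = (1 + 16.8%/12)^12 − 1 = (1 + 0.014)^12 − 1.
(1 + 0.014)^12 ≈ 1.181559, so EAR ≈ 18.15591%.

18.156%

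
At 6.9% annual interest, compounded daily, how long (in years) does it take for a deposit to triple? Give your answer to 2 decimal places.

15.92 years

(1 + 0.000189041)^(365t) = 3.
365t = ln 3 / ln(1 + 0.000189041) ≈ 1.0986/0.000189023 ≈ 5812.0491.
t ≈ 15.9234.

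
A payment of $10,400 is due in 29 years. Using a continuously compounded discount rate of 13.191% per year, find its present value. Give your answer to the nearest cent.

$226.82

P = A·e^(−rt) = 10,400·e^(−3.82539).
e^(−3.82539) ≈ 0.021809928, so P ≈ 226.8233.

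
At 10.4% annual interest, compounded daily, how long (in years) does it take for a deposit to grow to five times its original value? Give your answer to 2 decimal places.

(1 + 0.000284932)^(365t) = 5.
365t = ln 5 / ln(1 + 0.000284932) ≈ 1.6094/0.000284891 ≈ 5649.3127.
t ≈ 15.4776.

15.48 years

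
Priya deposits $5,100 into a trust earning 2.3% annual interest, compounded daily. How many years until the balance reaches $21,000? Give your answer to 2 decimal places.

61.54 years

(1 + 0.0000630137)^(365t) = 21,000/5,100 = 4.1176.
365t·ln(1 + 0.0000630137) = ln(4.1176); 365t = 1.4153/6.30117e-05 ≈ 22460.6160.
t ≈ 61.5359 years.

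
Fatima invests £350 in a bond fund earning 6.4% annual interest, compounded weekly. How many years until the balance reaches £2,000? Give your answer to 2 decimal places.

27.25 years

We need (1 + 0.00123077)^(52t) = 5.7143, so 52t = ln 5.7143 / ln 1.001231 ≈ 1417.0339.
t ≈ 1417.0339/52 = 27.2507 years.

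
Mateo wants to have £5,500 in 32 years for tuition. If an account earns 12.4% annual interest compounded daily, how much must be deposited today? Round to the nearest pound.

Periodic rate = 12.4%/365 = 0.000339726; 11680 periods.
P = 5,500/(1 + 0.124/365)^11680 ≈ 5,500/52.84304666 ≈ 104.0818.

£104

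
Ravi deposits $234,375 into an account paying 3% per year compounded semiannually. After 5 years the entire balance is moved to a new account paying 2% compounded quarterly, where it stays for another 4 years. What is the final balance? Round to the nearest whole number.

Phase 1: 234,375·(1 + 0.015)^10 ≈ 272,001.7559.
Phase 2: 272,001.7559·(1 + 0.005)^16 ≈ 294,597.2549.

$294,597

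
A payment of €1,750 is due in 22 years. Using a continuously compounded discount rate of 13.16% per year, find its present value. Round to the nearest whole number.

P = A·e^(−rt) = 1,750·e^(−2.8952).
e^(−2.8952) ≈ 0.0552879664, so P ≈ 96.7539.

€97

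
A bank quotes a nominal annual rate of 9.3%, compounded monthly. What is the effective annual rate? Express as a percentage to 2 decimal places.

9.71%

EAR = (1 + 9.3%/12)^12 − 1 = (1 + 0.00775)^12 − 1.
(1 + 0.00775)^12 ≈ 1.097068, so EAR ≈ 9.70683%.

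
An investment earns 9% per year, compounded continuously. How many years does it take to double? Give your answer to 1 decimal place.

7.7 years

e^(0.09t) = 2, so 0.09t = ln 2 ≈ 0.69315.
t ≈ 0.69315/0.09 ≈ 7.7016.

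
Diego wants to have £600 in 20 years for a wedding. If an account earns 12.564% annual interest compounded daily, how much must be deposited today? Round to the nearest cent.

£48.65

Growth factor = (1 + 0.12564/365)^7300 ≈ 12.334098.
P = 600/12.334098 ≈ 48.6456.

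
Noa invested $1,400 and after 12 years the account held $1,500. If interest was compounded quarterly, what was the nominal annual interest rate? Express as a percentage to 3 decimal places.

0.575%

(1 + r/4)^48 = 1,500/1,400 = 1.07143.
1 + r/4 = 1.07143^(1/48) ≈ 1.001438, so r/4 ≈ 0.00143838.
r ≈ 4·0.00143838 = 0.57535%.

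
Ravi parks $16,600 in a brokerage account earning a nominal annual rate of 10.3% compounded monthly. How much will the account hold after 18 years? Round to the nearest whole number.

$105,161

Growth factor = (1 + 0.103/12)^216 ≈ 6.33499160876.
A ≈ 16,600 × 6.33499160876 ≈ 105,160.8607.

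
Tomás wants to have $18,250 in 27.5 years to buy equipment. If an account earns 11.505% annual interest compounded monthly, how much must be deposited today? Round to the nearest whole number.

$783

Growth factor = (1 + 0.0095875)^330 ≈ 23.308181208.
P = 18,250/23.308181208 ≈ 782.9869.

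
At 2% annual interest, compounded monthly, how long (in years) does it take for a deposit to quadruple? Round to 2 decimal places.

(1 + 0.00166667)^(12t) = 4.
12t = ln 4 / ln(1 + 0.00166667) ≈ 1.3863/0.00166528 ≈ 832.4696.
t ≈ 69.3725.

69.37 years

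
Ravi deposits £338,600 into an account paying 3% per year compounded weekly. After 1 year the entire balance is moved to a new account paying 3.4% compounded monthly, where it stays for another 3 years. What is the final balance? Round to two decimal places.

£386,320.21

After 1 years at 3%: 338,600 × 1.03044562003 ≈ 348,908.8869.
Then 3 years at 3.4%: 348,908.8869 × 1.10722376795 ≈ 386,320.2125.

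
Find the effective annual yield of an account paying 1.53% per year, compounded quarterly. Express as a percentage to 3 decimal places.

EAR = (1 + 1.53%/4)^4 − 1 = (1 + 0.003825)^4 − 1.
(1 + 0.003825)^4 ≈ 1.015388, so EAR ≈ 1.53880%.

1.539%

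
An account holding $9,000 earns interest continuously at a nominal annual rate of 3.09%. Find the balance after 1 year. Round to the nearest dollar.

A = P·e^(rt) = 9,000·e^(0.0309·1) = 9,000·e^0.0309.
e^0.0309 ≈ 1.03138236, so A ≈ 9,282.4412.

$9,282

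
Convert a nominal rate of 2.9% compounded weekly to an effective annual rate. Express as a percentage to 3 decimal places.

2.942%

One year is 52 periods at 0.000557692 each: (1 + 0.000557692)^52 ≈ 1.029416.
EAR = 1.029416 − 1 ≈ 2.94163%.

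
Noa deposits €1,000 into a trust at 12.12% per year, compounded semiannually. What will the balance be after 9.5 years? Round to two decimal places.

€3,058.31

Growth factor = (1 + 0.0606)^19 ≈ 3.058305268.
A ≈ 1,000 × 3.058305268 ≈ 3,058.3053.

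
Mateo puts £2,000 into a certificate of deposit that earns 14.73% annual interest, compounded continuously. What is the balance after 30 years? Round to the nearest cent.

A = P·e^(rt) = 2,000·e^(0.1473·30) = 2,000·e^4.419.
e^4.419 ≈ 83.0132306073, so A ≈ 166,026.4612.

£166,026.46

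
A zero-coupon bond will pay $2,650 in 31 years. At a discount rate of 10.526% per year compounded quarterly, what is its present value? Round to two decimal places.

$105.79

Growth factor = (1 + 0.026315)^124 ≈ 25.0497771.
P = 2,650/25.0497771 ≈ 105.7894.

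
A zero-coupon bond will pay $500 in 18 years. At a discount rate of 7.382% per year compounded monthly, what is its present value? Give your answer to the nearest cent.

$132.94

Periodic rate = 7.382%/12 = 0.00615167; 216 periods.
P = 500/(1 + 0.07382/12)^216 ≈ 500/3.7610179 ≈ 132.9427.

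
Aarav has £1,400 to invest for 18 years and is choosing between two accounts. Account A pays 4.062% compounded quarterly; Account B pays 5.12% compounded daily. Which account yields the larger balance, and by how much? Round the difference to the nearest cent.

Account B, by £620.63

A: (1 + 0.010155)^72 ≈ 2.06984242, so 1,400 × 2.06984242 ≈ 2,897.7794.
B: (1 + 0.0512/365)^6570 ≈ 2.513146033, so 1,400 × 2.513146033 ≈ 3,518.4044.
Difference ≈ 620.6251 in favor of B.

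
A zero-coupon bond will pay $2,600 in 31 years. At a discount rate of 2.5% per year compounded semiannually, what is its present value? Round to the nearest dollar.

Growth factor = (1 + 0.0125)^62 ≈ 2.160190128.
P = 2,600/2.160190128 ≈ 1,203.5978.

$1,204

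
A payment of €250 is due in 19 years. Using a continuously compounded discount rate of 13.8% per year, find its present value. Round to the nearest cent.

€18.16

P = A·e^(−rt) = 250·e^(−2.622).
e^(−2.622) ≈ 0.0726574026, so P ≈ 18.1644.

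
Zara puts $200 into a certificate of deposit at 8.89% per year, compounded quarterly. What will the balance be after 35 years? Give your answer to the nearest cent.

Periodic rate = 8.89%/4 = 0.022225; periods = 4·35 = 140.
A = 200·(1 + 0.022225)^140 ≈ 200·21.70249813 ≈ 4,340.4996.

$4,340.50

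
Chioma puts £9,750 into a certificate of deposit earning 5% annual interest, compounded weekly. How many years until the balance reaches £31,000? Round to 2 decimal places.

23.15 years

We need (1 + 0.000961538)^(52t) = 3.1795, so 52t = ln 3.1795 / ln 1.000962 ≈ 1203.5670.
t ≈ 1203.5670/52 = 23.1455 years.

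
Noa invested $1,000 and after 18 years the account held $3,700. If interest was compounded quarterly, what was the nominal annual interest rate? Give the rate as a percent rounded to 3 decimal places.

The 72-period growth factor is 3,700/1,000 = 3.7.
r/4 = 3.7^(1/72) − 1 ≈ 0.0183374, so r ≈ 4·0.0183374 = 7.33496%.

7.335%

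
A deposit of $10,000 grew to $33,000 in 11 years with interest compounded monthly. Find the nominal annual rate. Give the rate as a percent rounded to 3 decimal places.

(1 + r/12)^132 = 33,000/10,000 = 3.3.
1 + r/12 = 3.3^(1/132) ≈ 1.009086, so r/12 ≈ 0.0090859.
r ≈ 12·0.0090859 = 10.90307%.

10.903%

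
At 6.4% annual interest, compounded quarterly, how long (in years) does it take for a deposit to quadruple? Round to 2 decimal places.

(1 + 0.016)^(4t) = 4.
4t = ln 4 / ln(1 + 0.016) ≈ 1.3863/0.0158733 ≈ 87.3347.
t ≈ 21.8337.

21.83 years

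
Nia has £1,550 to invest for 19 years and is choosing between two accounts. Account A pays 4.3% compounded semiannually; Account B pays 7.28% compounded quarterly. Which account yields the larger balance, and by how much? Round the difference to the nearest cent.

A: (1 + 0.0215)^38 ≈ 2.244182114, so 1,550 × 2.244182114 ≈ 3,478.4823.
B: (1 + 0.0182)^76 ≈ 3.938356676, so 1,550 × 3.938356676 ≈ 6,104.4528.
Difference ≈ 2,625.9706 in favor of B.

Account B, by £2,625.97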